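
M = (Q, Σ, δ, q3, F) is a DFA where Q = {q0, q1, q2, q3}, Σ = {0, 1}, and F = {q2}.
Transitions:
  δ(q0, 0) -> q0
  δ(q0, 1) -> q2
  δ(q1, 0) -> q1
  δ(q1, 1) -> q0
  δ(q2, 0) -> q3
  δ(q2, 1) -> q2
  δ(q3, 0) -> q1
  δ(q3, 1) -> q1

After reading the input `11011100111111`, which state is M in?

q3 --1--> q1
q1 --1--> q0
q0 --0--> q0
q0 --1--> q2
q2 --1--> q2
q2 --1--> q2
q2 --0--> q3
q3 --0--> q1
q1 --1--> q0
q0 --1--> q2
q2 --1--> q2
q2 --1--> q2
q2 --1--> q2
q2 --1--> q2

q2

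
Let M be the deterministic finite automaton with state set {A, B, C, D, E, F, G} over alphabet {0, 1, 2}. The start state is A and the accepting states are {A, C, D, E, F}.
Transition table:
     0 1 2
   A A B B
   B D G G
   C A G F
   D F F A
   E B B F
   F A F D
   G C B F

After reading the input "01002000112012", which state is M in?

G

A --0--> A
A --1--> B
B --0--> D
D --0--> F
F --2--> D
D --0--> F
F --0--> A
A --0--> A
A --1--> B
B --1--> G
G --2--> F
F --0--> A
A --1--> B
B --2--> G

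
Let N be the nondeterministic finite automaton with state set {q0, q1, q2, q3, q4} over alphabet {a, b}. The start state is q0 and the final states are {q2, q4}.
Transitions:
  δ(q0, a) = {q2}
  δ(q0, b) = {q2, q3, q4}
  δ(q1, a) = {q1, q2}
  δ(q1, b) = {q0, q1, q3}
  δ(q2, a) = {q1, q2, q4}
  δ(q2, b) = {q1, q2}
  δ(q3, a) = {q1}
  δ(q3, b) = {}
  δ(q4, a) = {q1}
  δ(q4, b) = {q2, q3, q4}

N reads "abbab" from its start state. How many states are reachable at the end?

Start: {q0}
read a: {q2}
read b: {q1, q2}
read b: {q0, q1, q2, q3}
read a: {q1, q2, q4}
read b: {q0, q1, q2, q3, q4}
Final reachable set {q0, q1, q2, q3, q4} has 5 states.

5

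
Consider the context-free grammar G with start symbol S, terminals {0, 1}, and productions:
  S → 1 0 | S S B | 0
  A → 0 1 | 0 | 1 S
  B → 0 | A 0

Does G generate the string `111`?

no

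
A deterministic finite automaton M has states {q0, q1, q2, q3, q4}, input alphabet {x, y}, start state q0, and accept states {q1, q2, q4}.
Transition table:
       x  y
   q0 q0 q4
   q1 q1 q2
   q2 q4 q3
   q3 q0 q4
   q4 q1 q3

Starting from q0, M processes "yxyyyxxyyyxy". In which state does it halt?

q0 --y--> q4
q4 --x--> q1
q1 --y--> q2
q2 --y--> q3
q3 --y--> q4
q4 --x--> q1
q1 --x--> q1
q1 --y--> q2
q2 --y--> q3
q3 --y--> q4
q4 --x--> q1
q1 --y--> q2

q2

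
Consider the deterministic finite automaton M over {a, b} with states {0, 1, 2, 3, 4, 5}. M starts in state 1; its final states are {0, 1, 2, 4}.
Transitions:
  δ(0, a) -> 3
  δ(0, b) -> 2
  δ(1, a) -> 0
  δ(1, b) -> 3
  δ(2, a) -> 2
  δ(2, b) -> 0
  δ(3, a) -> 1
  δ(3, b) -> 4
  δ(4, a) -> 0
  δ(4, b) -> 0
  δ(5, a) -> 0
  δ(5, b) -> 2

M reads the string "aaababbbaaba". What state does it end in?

1

1 --a--> 0
0 --a--> 3
3 --a--> 1
1 --b--> 3
3 --a--> 1
1 --b--> 3
3 --b--> 4
4 --b--> 0
0 --a--> 3
3 --a--> 1
1 --b--> 3
3 --a--> 1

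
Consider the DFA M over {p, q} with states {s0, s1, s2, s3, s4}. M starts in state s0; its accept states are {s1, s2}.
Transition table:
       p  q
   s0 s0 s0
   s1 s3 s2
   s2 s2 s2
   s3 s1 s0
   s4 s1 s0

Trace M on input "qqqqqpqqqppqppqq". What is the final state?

s0 --q--> s0
s0 --q--> s0
s0 --q--> s0
s0 --q--> s0
s0 --q--> s0
s0 --p--> s0
s0 --q--> s0
s0 --q--> s0
s0 --q--> s0
s0 --p--> s0
s0 --p--> s0
s0 --q--> s0
s0 --p--> s0
s0 --p--> s0
s0 --q--> s0
s0 --q--> s0

s0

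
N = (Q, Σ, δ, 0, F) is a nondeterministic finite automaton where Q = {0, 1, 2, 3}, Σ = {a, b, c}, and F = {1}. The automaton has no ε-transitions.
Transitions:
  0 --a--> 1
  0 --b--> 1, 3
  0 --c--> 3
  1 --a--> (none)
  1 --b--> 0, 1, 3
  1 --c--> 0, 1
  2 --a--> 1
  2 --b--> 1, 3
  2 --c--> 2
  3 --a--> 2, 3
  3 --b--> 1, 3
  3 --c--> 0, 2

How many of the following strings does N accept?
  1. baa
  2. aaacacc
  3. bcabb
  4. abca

3

baa: accepted
aaacacc: rejected
bcabb: accepted
abca: accepted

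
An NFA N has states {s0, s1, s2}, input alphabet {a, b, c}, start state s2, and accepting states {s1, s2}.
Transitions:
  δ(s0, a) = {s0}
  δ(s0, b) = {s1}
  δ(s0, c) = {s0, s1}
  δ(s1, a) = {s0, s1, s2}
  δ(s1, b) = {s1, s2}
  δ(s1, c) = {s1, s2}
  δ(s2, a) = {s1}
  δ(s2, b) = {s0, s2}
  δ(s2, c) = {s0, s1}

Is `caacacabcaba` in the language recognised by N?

accepted

Start: {s2}
read c: {s0, s1}
read a: {s0, s1, s2}
read a: {s0, s1, s2}
read c: {s0, s1, s2}
read a: {s0, s1, s2}
read c: {s0, s1, s2}
read a: {s0, s1, s2}
read b: {s0, s1, s2}
read c: {s0, s1, s2}
read a: {s0, s1, s2}
read b: {s0, s1, s2}
read a: {s0, s1, s2}
Reachable ∩ accepting = {s1, s2} — nonempty.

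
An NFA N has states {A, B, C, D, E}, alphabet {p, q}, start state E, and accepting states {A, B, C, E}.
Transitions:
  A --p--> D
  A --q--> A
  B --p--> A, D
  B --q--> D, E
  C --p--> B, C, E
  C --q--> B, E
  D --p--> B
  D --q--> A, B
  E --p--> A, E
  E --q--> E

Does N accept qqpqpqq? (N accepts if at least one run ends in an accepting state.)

Start: {E}
read q: {E}
read q: {E}
read p: {A, E}
read q: {A, E}
read p: {A, D, E}
read q: {A, B, E}
read q: {A, D, E}
Reachable ∩ accepting = {A, E} — nonempty.

accepted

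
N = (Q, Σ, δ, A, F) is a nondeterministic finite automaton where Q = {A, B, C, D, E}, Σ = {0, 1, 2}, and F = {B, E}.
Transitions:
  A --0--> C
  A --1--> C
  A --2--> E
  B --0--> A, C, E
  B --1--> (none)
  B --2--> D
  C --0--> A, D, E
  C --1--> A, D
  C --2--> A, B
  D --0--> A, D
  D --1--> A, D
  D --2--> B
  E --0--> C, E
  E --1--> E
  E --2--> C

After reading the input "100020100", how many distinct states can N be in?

Start: {A}
read 1: {C}
read 0: {A, D, E}
read 0: {A, C, D, E}
read 0: {A, C, D, E}
read 2: {A, B, C, E}
read 0: {A, C, D, E}
read 1: {A, C, D, E}
read 0: {A, C, D, E}
read 0: {A, C, D, E}
Final reachable set {A, C, D, E} has 4 states.

4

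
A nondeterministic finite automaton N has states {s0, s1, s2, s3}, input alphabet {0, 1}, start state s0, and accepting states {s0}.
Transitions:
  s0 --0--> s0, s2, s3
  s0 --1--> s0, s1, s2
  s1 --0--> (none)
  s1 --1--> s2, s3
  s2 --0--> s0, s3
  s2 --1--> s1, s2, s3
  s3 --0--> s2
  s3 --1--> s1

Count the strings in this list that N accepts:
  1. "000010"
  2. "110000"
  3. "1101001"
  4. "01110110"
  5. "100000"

5

"000010": accepted
"110000": accepted
"1101001": accepted
"01110110": accepted
"100000": accepted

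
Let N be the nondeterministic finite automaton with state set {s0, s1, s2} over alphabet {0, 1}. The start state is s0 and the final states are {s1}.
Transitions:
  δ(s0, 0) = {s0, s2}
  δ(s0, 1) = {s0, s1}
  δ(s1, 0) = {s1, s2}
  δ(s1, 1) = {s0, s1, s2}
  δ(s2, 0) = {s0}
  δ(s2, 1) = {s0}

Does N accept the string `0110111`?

accepted

Start: {s0}
read 0: {s0, s2}
read 1: {s0, s1}
read 1: {s0, s1, s2}
read 0: {s0, s1, s2}
read 1: {s0, s1, s2}
read 1: {s0, s1, s2}
read 1: {s0, s1, s2}
Reachable ∩ accepting = {s1} — nonempty.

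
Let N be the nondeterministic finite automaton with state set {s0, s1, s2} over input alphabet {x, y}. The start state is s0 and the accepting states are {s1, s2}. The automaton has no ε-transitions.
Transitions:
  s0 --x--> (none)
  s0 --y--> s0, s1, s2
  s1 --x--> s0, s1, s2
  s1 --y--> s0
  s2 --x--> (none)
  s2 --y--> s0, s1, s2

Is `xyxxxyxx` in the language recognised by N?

rejected

Start: {s0}
read x: {}
The reachable set is empty and stays empty for the remaining 7 symbols.
Reachable ∩ accepting = {} — empty.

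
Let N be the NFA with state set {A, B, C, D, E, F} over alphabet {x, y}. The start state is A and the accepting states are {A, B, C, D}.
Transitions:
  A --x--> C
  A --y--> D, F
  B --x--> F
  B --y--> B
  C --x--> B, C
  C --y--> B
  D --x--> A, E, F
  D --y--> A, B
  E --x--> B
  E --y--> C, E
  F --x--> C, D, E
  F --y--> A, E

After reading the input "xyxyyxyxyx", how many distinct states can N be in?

Start: {A}
read x: {C}
read y: {B}
read x: {F}
read y: {A, E}
read y: {C, D, E, F}
read x: {A, B, C, D, E, F}
read y: {A, B, C, D, E, F}
read x: {A, B, C, D, E, F}
read y: {A, B, C, D, E, F}
read x: {A, B, C, D, E, F}
Final reachable set {A, B, C, D, E, F} has 6 states.

6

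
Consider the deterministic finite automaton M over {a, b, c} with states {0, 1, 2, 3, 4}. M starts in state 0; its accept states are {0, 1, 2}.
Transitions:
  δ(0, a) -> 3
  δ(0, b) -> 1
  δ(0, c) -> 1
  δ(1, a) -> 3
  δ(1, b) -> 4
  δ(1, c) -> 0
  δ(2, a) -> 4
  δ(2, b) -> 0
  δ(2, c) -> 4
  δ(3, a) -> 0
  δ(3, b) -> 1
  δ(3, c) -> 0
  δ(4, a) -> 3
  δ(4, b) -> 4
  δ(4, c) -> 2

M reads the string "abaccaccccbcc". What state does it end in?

0 --a--> 3
3 --b--> 1
1 --a--> 3
3 --c--> 0
0 --c--> 1
1 --a--> 3
3 --c--> 0
0 --c--> 1
1 --c--> 0
0 --c--> 1
1 --b--> 4
4 --c--> 2
2 --c--> 4

4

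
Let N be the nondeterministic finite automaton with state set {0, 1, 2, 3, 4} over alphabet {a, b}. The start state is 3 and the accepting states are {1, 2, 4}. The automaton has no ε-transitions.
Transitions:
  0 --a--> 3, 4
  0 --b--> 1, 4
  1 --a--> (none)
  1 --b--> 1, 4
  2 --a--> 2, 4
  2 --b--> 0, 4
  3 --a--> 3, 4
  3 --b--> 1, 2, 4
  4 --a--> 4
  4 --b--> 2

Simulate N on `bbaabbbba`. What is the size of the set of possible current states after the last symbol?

Start: {3}
read b: {1, 2, 4}
read b: {0, 1, 2, 4}
read a: {2, 3, 4}
read a: {2, 3, 4}
read b: {0, 1, 2, 4}
read b: {0, 1, 2, 4}
read b: {0, 1, 2, 4}
read b: {0, 1, 2, 4}
read a: {2, 3, 4}
Final reachable set {2, 3, 4} has 3 states.

3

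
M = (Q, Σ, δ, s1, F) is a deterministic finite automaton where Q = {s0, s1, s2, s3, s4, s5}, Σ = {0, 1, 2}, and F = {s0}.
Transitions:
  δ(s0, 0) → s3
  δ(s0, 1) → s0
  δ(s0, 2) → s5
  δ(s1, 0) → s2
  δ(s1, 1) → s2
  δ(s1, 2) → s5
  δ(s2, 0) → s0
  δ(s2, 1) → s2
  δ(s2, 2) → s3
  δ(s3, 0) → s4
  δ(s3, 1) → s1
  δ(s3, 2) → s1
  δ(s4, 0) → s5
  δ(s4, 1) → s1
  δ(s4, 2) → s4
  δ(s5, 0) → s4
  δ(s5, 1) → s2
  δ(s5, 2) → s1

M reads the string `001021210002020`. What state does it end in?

s1 --0--> s2
s2 --0--> s0
s0 --1--> s0
s0 --0--> s3
s3 --2--> s1
s1 --1--> s2
s2 --2--> s3
s3 --1--> s1
s1 --0--> s2
s2 --0--> s0
s0 --0--> s3
s3 --2--> s1
s1 --0--> s2
s2 --2--> s3
s3 --0--> s4

s4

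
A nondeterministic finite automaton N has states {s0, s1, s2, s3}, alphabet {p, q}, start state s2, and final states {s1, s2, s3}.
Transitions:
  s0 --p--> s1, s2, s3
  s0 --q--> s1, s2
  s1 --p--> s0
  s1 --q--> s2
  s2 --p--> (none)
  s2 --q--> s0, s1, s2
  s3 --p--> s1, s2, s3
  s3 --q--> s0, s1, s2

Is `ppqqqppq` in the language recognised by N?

Start: {s2}
read p: {}
The reachable set is empty and stays empty for the remaining 7 symbols.
Reachable ∩ accepting = {} — empty.

rejected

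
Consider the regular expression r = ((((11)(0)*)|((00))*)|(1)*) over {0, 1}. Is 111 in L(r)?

The right alternative (1)* matches 111.

yes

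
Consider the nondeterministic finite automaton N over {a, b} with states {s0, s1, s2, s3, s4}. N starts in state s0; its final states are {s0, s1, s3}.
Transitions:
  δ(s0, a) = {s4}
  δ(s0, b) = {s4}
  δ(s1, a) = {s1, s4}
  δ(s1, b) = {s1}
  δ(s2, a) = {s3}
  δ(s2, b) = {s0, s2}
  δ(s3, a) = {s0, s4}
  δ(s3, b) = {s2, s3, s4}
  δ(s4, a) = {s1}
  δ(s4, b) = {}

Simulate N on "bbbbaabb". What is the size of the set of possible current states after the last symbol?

Start: {s0}
read b: {s4}
read b: {}
The reachable set is empty and stays empty for the remaining 6 symbols.
Final reachable set {} has 0 states.

0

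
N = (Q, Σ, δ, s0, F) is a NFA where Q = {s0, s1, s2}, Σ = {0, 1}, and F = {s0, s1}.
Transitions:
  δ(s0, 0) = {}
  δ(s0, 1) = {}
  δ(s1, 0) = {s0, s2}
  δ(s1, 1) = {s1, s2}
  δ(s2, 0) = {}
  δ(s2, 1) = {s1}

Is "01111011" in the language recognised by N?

Start: {s0}
read 0: {}
The reachable set is empty and stays empty for the remaining 7 symbols.
Reachable ∩ accepting = {} — empty.

rejected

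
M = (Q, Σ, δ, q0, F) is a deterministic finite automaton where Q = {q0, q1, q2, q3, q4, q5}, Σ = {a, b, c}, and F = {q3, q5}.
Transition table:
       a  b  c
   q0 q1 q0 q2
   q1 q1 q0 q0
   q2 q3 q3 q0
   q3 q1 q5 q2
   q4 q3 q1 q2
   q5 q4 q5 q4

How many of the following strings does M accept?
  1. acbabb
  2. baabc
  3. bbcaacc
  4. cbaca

0

acbabb: rejected
baabc: rejected
bbcaacc: rejected
cbaca: rejected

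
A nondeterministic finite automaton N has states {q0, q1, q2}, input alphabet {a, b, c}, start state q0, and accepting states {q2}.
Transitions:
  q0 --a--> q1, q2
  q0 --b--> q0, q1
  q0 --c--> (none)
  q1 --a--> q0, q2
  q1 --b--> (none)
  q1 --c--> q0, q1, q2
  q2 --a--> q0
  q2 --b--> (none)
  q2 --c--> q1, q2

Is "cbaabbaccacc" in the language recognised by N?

Start: {q0}
read c: {}
The reachable set is empty and stays empty for the remaining 11 symbols.
Reachable ∩ accepting = {} — empty.

rejected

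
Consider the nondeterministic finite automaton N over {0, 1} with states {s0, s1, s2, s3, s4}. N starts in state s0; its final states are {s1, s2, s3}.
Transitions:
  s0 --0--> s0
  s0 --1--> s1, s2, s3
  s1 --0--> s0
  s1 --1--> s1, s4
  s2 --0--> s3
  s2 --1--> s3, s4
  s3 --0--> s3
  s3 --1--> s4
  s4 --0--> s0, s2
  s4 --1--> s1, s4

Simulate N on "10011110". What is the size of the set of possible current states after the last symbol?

2

Start: {s0}
read 1: {s1, s2, s3}
read 0: {s0, s3}
read 0: {s0, s3}
read 1: {s1, s2, s3, s4}
read 1: {s1, s3, s4}
read 1: {s1, s4}
read 1: {s1, s4}
read 0: {s0, s2}
Final reachable set {s0, s2} has 2 states.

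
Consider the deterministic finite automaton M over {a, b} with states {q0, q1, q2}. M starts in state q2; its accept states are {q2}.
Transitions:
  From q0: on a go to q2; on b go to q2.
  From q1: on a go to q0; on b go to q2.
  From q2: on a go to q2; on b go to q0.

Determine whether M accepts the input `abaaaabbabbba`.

q2 --a--> q2
q2 --b--> q0
q0 --a--> q2
q2 --a--> q2
q2 --a--> q2
q2 --a--> q2
q2 --b--> q0
q0 --b--> q2
q2 --a--> q2
q2 --b--> q0
q0 --b--> q2
q2 --b--> q0
q0 --a--> q2
End in state q2, which is an accepting state.

accepted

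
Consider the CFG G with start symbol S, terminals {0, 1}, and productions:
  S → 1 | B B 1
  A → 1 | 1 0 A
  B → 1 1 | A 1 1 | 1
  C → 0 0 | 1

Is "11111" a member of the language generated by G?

yes

S ⇒ BB1 ⇒ A11B1 ⇒ 111B1 ⇒ 11111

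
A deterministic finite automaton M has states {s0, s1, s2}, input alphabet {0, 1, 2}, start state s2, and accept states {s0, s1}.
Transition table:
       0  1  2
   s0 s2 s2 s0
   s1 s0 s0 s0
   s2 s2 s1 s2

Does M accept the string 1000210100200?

s2 --1--> s1
s1 --0--> s0
s0 --0--> s2
s2 --0--> s2
s2 --2--> s2
s2 --1--> s1
s1 --0--> s0
s0 --1--> s2
s2 --0--> s2
s2 --0--> s2
s2 --2--> s2
s2 --0--> s2
s2 --0--> s2
End in state s2, which is not an accepting state.

rejected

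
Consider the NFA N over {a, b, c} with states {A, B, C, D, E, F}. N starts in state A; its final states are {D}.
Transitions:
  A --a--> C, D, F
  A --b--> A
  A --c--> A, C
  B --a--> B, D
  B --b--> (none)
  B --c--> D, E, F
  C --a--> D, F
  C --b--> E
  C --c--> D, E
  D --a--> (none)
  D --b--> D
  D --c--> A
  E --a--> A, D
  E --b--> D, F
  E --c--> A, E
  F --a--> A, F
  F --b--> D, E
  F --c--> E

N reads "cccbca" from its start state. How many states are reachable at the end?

4

Start: {A}
read c: {A, C}
read c: {A, C, D, E}
read c: {A, C, D, E}
read b: {A, D, E, F}
read c: {A, C, E}
read a: {A, C, D, F}
Final reachable set {A, C, D, F} has 4 states.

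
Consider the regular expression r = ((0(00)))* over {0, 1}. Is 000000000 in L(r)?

yes

Split into 3 pieces 000 · 000 · 000; each matches (0(00)).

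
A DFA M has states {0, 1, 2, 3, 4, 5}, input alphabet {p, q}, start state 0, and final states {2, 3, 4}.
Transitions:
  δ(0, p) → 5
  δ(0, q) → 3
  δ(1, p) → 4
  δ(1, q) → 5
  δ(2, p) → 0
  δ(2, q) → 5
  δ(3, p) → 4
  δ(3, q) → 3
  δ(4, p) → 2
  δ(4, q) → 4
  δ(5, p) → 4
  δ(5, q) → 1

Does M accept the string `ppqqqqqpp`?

rejected

0 --p--> 5
5 --p--> 4
4 --q--> 4
4 --q--> 4
4 --q--> 4
4 --q--> 4
4 --q--> 4
4 --p--> 2
2 --p--> 0
End in state 0, which is not an accepting state.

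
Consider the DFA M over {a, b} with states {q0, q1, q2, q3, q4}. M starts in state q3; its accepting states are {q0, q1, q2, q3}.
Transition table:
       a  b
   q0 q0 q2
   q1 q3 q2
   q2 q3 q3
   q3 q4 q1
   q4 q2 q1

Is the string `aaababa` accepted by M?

accepted

q3 --a--> q4
q4 --a--> q2
q2 --a--> q3
q3 --b--> q1
q1 --a--> q3
q3 --b--> q1
q1 --a--> q3
End in state q3, which is an accepting state.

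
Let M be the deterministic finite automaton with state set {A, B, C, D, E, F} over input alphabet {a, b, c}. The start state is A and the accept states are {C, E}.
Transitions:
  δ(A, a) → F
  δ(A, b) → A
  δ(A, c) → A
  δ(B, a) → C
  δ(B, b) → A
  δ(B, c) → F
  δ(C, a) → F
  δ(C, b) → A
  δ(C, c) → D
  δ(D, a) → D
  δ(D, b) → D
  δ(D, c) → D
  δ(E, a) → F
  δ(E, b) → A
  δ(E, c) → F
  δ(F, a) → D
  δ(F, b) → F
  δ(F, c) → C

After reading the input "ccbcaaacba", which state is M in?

D

A --c--> A
A --c--> A
A --b--> A
A --c--> A
A --a--> F
F --a--> D
D --a--> D
D --c--> D
D --b--> D
D --a--> D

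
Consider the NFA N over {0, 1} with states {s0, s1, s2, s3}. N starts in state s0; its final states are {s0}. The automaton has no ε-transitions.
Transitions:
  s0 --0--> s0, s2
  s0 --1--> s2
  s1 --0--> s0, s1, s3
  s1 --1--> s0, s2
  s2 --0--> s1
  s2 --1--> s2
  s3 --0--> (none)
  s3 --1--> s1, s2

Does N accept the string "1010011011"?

Start: {s0}
read 1: {s2}
read 0: {s1}
read 1: {s0, s2}
read 0: {s0, s1, s2}
read 0: {s0, s1, s2, s3}
read 1: {s0, s1, s2}
read 1: {s0, s2}
read 0: {s0, s1, s2}
read 1: {s0, s2}
read 1: {s2}
Reachable ∩ accepting = {} — empty.

rejected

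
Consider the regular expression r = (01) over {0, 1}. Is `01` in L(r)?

Split as 0·1: 0 matches 0 and 1 matches 1.

yes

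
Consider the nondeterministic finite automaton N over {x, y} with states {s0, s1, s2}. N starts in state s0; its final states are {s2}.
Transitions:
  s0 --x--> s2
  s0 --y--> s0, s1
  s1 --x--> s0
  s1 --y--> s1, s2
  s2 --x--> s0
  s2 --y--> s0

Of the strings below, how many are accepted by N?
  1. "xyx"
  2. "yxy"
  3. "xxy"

1

"xyx": accepted
"yxy": rejected
"xxy": rejected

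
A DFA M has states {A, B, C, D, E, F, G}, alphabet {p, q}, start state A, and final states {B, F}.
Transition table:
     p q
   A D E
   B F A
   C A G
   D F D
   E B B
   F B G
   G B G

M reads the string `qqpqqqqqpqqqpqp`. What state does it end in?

B

A --q--> E
E --q--> B
B --p--> F
F --q--> G
G --q--> G
G --q--> G
G --q--> G
G --q--> G
G --p--> B
B --q--> A
A --q--> E
E --q--> B
B --p--> F
F --q--> G
G --p--> B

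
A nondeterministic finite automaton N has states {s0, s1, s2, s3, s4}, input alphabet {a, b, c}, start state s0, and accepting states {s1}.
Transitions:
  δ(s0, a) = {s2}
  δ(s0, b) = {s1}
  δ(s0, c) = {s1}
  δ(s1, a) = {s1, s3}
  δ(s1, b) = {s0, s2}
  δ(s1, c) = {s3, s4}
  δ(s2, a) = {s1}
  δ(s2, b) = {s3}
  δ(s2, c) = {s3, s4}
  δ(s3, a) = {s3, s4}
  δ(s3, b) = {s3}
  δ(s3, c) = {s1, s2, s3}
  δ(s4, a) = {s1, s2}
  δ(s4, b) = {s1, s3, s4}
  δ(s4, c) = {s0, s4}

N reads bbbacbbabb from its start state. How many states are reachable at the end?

Start: {s0}
read b: {s1}
read b: {s0, s2}
read b: {s1, s3}
read a: {s1, s3, s4}
read c: {s0, s1, s2, s3, s4}
read b: {s0, s1, s2, s3, s4}
read b: {s0, s1, s2, s3, s4}
read a: {s1, s2, s3, s4}
read b: {s0, s1, s2, s3, s4}
read b: {s0, s1, s2, s3, s4}
Final reachable set {s0, s1, s2, s3, s4} has 5 states.

5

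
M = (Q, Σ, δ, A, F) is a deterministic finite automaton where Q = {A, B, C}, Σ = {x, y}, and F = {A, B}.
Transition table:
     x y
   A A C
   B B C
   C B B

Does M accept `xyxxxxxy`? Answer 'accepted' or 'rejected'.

A --x--> A
A --y--> C
C --x--> B
B --x--> B
B --x--> B
B --x--> B
B --x--> B
B --y--> C
End in state C, which is not an accepting state.

rejected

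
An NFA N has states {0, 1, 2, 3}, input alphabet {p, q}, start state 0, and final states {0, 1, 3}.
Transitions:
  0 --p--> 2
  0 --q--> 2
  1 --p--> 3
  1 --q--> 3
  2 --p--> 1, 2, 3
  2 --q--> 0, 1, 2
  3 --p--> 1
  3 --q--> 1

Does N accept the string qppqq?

Start: {0}
read q: {2}
read p: {1, 2, 3}
read p: {1, 2, 3}
read q: {0, 1, 2, 3}
read q: {0, 1, 2, 3}
Reachable ∩ accepting = {0, 1, 3} — nonempty.

accepted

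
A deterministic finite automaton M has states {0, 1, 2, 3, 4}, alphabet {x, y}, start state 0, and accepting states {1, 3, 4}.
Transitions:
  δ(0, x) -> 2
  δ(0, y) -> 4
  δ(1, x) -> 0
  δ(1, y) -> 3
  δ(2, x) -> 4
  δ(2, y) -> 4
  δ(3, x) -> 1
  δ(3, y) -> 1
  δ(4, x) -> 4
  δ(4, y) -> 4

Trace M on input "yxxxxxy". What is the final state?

4

0 --y--> 4
4 --x--> 4
4 --x--> 4
4 --x--> 4
4 --x--> 4
4 --x--> 4
4 --y--> 4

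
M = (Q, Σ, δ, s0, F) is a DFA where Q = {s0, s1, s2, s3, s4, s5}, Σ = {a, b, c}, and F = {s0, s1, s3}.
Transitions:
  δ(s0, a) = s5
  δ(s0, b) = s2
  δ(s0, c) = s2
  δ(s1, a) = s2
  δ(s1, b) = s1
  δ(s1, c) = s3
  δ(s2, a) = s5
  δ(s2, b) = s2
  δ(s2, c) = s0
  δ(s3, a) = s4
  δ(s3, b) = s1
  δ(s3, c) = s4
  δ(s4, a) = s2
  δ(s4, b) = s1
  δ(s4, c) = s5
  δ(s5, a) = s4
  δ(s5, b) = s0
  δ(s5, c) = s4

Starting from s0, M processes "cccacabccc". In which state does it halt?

s0 --c--> s2
s2 --c--> s0
s0 --c--> s2
s2 --a--> s5
s5 --c--> s4
s4 --a--> s2
s2 --b--> s2
s2 --c--> s0
s0 --c--> s2
s2 --c--> s0

s0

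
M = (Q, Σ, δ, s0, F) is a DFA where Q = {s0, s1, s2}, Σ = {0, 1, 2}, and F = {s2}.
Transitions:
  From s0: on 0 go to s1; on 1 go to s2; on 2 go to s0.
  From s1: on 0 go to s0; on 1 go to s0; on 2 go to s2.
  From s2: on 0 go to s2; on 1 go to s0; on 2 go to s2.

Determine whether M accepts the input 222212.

accepted

s0 --2--> s0
s0 --2--> s0
s0 --2--> s0
s0 --2--> s0
s0 --1--> s2
s2 --2--> s2
End in state s2, which is an accepting state.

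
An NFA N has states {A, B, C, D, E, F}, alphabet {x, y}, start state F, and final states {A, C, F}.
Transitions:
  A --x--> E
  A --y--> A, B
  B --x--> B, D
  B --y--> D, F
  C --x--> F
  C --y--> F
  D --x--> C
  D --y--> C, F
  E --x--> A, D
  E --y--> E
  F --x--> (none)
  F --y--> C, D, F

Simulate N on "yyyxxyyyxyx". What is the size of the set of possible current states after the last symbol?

2

Start: {F}
read y: {C, D, F}
read y: {C, D, F}
read y: {C, D, F}
read x: {C, F}
read x: {F}
read y: {C, D, F}
read y: {C, D, F}
read y: {C, D, F}
read x: {C, F}
read y: {C, D, F}
read x: {C, F}
Final reachable set {C, F} has 2 states.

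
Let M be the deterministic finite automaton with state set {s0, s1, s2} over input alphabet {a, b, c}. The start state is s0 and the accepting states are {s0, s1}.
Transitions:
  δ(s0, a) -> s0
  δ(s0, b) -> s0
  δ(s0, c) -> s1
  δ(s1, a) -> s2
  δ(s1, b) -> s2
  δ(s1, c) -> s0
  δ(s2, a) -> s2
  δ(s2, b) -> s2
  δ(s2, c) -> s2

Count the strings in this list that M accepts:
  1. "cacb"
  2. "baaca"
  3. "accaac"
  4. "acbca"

"cacb": rejected
"baaca": rejected
"accaac": accepted
"acbca": rejected

1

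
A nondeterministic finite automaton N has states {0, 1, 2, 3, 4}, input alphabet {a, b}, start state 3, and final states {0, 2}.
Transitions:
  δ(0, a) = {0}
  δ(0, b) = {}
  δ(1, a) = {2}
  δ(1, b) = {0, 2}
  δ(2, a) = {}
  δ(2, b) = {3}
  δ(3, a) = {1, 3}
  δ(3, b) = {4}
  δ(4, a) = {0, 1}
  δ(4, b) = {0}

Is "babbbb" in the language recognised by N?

accepted

Start: {3}
read b: {4}
read a: {0, 1}
read b: {0, 2}
read b: {3}
read b: {4}
read b: {0}
Reachable ∩ accepting = {0} — nonempty.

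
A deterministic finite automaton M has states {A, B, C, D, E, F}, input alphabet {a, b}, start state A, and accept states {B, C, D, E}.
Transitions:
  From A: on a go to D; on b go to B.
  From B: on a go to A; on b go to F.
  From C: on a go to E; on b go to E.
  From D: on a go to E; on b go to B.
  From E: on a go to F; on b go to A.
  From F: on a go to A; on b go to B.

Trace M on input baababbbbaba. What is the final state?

A

A --b--> B
B --a--> A
A --a--> D
D --b--> B
B --a--> A
A --b--> B
B --b--> F
F --b--> B
B --b--> F
F --a--> A
A --b--> B
B --a--> A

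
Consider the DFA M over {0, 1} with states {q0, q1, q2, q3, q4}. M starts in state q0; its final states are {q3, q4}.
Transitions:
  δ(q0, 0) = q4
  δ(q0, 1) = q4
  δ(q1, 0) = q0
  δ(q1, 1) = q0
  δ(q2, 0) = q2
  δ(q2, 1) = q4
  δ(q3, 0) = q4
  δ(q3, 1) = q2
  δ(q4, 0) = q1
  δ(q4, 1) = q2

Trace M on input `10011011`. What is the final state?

q2

q0 --1--> q4
q4 --0--> q1
q1 --0--> q0
q0 --1--> q4
q4 --1--> q2
q2 --0--> q2
q2 --1--> q4
q4 --1--> q2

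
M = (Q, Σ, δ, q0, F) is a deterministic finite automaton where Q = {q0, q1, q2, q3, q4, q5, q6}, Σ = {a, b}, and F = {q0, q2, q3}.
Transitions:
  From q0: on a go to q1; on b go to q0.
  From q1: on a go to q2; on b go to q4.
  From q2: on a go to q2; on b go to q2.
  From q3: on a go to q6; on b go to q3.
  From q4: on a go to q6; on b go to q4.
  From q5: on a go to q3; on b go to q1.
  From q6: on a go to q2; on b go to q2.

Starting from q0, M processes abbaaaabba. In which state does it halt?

q2

q0 --a--> q1
q1 --b--> q4
q4 --b--> q4
q4 --a--> q6
q6 --a--> q2
q2 --a--> q2
q2 --a--> q2
q2 --b--> q2
q2 --b--> q2
q2 --a--> q2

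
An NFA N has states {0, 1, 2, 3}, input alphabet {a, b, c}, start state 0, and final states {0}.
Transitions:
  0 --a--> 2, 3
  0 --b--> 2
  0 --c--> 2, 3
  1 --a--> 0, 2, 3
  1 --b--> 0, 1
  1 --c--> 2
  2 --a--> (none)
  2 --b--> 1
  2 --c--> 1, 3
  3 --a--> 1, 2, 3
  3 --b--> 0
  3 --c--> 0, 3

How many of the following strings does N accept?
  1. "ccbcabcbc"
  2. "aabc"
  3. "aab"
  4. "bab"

"ccbcabcbc": rejected
"aabc": rejected
"aab": accepted
"bab": rejected

1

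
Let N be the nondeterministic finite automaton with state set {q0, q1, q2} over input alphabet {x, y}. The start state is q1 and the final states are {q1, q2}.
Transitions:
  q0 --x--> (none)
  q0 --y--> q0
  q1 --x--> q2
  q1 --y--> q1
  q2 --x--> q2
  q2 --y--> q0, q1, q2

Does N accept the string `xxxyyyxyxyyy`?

Start: {q1}
read x: {q2}
read x: {q2}
read x: {q2}
read y: {q0, q1, q2}
read y: {q0, q1, q2}
read y: {q0, q1, q2}
read x: {q2}
read y: {q0, q1, q2}
read x: {q2}
read y: {q0, q1, q2}
read y: {q0, q1, q2}
read y: {q0, q1, q2}
Reachable ∩ accepting = {q1, q2} — nonempty.

accepted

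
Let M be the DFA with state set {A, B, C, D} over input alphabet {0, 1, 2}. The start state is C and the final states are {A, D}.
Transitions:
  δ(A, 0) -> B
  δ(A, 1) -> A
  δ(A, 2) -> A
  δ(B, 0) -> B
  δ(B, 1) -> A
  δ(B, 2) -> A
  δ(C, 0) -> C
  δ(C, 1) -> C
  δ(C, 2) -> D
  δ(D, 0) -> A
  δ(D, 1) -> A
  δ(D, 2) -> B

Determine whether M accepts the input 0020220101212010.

rejected

C --0--> C
C --0--> C
C --2--> D
D --0--> A
A --2--> A
A --2--> A
A --0--> B
B --1--> A
A --0--> B
B --1--> A
A --2--> A
A --1--> A
A --2--> A
A --0--> B
B --1--> A
A --0--> B
End in state B, which is not an accepting state.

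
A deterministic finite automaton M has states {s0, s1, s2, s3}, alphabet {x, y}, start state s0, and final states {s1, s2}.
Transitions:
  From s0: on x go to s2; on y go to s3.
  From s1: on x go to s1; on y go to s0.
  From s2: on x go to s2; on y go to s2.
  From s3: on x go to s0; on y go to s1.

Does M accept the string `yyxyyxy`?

s0 --y--> s3
s3 --y--> s1
s1 --x--> s1
s1 --y--> s0
s0 --y--> s3
s3 --x--> s0
s0 --y--> s3
End in state s3, which is not an accepting state.

rejected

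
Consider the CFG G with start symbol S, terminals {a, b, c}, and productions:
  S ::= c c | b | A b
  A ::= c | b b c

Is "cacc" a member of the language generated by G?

no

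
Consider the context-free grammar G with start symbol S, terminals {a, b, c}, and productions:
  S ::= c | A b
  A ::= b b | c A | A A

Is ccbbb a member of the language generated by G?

S ⇒ Ab ⇒ cAb ⇒ ccAb ⇒ ccbbb

yes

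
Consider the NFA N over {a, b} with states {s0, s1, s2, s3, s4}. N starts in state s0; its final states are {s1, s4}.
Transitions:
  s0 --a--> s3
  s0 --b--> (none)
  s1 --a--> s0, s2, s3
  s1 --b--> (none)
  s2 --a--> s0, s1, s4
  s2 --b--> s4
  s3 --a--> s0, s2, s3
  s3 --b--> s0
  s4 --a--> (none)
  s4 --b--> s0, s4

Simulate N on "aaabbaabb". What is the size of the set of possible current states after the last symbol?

2

Start: {s0}
read a: {s3}
read a: {s0, s2, s3}
read a: {s0, s1, s2, s3, s4}
read b: {s0, s4}
read b: {s0, s4}
read a: {s3}
read a: {s0, s2, s3}
read b: {s0, s4}
read b: {s0, s4}
Final reachable set {s0, s4} has 2 states.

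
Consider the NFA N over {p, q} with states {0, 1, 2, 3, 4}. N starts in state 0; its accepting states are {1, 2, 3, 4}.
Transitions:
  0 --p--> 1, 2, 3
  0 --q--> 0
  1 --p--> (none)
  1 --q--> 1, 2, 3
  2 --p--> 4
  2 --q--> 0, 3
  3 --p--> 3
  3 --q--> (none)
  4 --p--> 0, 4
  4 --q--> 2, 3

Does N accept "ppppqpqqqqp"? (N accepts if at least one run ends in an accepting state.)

Start: {0}
read p: {1, 2, 3}
read p: {3, 4}
read p: {0, 3, 4}
read p: {0, 1, 2, 3, 4}
read q: {0, 1, 2, 3}
read p: {1, 2, 3, 4}
read q: {0, 1, 2, 3}
read q: {0, 1, 2, 3}
read q: {0, 1, 2, 3}
read q: {0, 1, 2, 3}
read p: {1, 2, 3, 4}
Reachable ∩ accepting = {1, 2, 3, 4} — nonempty.

accepted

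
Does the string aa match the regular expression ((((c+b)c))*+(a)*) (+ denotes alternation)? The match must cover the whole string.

The right alternative (a)* matches aa.

yes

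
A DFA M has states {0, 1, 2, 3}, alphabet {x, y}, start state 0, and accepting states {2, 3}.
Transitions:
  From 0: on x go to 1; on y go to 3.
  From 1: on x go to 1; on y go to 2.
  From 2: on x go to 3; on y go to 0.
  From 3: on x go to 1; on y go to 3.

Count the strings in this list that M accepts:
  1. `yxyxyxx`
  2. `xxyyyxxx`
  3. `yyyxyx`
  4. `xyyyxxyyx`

1

`yxyxyxx`: rejected
`xxyyyxxx`: rejected
`yyyxyx`: accepted
`xyyyxxyyx`: rejected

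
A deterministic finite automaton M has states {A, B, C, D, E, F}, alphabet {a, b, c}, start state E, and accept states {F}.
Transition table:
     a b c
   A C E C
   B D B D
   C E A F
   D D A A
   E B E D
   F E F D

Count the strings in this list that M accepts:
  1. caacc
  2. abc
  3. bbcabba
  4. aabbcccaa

caacc: rejected
abc: rejected
bbcabba: rejected
aabbcccaa: rejected

0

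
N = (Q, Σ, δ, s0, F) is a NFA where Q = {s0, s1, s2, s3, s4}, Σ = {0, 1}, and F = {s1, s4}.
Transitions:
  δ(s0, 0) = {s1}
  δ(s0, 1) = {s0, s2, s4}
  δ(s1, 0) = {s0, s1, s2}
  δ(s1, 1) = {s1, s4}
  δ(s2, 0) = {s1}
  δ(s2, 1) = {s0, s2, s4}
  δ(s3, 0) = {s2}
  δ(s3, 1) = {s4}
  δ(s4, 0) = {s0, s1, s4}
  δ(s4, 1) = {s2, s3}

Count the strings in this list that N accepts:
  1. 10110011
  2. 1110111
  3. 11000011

10110011: accepted
1110111: accepted
11000011: accepted

3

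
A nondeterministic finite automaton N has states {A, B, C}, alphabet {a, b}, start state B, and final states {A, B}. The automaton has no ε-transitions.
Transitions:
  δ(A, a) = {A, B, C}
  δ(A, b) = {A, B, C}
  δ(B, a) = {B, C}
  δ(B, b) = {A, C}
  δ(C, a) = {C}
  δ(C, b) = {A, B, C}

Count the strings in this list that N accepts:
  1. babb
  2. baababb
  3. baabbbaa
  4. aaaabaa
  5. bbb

babb: accepted
baababb: accepted
baabbbaa: accepted
aaaabaa: accepted
bbb: accepted

5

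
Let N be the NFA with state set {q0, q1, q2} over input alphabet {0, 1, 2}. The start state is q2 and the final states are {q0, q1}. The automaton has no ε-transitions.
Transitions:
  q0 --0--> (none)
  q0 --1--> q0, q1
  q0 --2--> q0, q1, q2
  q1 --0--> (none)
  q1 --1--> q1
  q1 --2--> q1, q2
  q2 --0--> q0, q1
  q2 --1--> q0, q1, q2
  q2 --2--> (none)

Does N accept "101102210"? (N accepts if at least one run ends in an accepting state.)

Start: {q2}
read 1: {q0, q1, q2}
read 0: {q0, q1}
read 1: {q0, q1}
read 1: {q0, q1}
read 0: {}
The reachable set is empty and stays empty for the remaining 4 symbols.
Reachable ∩ accepting = {} — empty.

rejected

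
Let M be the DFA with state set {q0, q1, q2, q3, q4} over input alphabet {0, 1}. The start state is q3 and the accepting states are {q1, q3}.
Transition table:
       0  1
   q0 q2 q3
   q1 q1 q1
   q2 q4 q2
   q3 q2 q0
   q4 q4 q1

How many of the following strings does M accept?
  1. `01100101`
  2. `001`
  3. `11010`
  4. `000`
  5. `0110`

2

`01100101`: accepted
`001`: accepted
`11010`: rejected
`000`: rejected
`0110`: rejected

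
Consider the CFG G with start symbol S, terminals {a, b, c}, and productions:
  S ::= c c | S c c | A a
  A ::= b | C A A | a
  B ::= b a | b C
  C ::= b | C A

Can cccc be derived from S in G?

S ⇒ Scc ⇒ cccc

yes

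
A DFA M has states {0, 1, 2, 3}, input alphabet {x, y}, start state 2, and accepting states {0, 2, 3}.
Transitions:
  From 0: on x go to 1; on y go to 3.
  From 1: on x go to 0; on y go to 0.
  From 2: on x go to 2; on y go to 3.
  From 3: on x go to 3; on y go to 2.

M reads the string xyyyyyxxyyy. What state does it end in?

2

2 --x--> 2
2 --y--> 3
3 --y--> 2
2 --y--> 3
3 --y--> 2
2 --y--> 3
3 --x--> 3
3 --x--> 3
3 --y--> 2
2 --y--> 3
3 --y--> 2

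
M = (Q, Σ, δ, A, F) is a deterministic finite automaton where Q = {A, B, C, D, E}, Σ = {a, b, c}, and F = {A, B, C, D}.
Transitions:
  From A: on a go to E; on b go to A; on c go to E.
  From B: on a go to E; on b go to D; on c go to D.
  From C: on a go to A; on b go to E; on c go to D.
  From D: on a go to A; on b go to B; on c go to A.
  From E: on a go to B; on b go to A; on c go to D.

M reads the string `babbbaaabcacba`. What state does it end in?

A --b--> A
A --a--> E
E --b--> A
A --b--> A
A --b--> A
A --a--> E
E --a--> B
B --a--> E
E --b--> A
A --c--> E
E --a--> B
B --c--> D
D --b--> B
B --a--> E

E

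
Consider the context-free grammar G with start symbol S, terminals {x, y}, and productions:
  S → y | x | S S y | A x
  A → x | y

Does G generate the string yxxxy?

yes

S ⇒ SSy ⇒ AxSy ⇒ yxSy ⇒ yxAxy ⇒ yxxxy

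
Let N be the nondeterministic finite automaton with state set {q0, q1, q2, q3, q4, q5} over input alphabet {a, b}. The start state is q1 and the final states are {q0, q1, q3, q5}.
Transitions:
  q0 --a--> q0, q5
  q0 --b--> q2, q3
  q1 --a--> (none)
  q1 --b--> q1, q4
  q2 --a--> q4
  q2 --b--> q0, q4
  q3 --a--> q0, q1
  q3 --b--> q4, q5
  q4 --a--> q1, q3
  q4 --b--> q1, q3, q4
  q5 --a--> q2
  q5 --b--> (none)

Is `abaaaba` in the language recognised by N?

Start: {q1}
read a: {}
The reachable set is empty and stays empty for the remaining 6 symbols.
Reachable ∩ accepting = {} — empty.

rejected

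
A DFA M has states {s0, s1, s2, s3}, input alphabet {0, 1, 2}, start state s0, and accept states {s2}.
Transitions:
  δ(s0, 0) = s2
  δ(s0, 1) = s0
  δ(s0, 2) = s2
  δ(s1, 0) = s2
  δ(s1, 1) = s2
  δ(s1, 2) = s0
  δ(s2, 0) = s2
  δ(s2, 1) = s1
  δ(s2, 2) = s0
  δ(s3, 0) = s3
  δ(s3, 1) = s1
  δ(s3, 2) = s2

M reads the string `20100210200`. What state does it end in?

s0 --2--> s2
s2 --0--> s2
s2 --1--> s1
s1 --0--> s2
s2 --0--> s2
s2 --2--> s0
s0 --1--> s0
s0 --0--> s2
s2 --2--> s0
s0 --0--> s2
s2 --0--> s2

s2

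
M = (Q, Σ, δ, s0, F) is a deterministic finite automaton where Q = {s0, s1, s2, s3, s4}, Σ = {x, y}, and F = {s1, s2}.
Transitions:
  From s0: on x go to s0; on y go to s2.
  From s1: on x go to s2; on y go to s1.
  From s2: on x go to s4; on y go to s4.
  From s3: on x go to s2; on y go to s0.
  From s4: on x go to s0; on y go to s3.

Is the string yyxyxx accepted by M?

s0 --y--> s2
s2 --y--> s4
s4 --x--> s0
s0 --y--> s2
s2 --x--> s4
s4 --x--> s0
End in state s0, which is not an accepting state.

rejected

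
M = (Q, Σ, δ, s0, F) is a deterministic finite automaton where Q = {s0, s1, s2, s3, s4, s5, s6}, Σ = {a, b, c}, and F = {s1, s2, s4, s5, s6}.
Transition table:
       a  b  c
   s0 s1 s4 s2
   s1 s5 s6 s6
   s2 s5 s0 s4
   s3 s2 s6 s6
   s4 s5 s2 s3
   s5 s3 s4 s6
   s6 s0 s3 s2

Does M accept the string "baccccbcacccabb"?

s0 --b--> s4
s4 --a--> s5
s5 --c--> s6
s6 --c--> s2
s2 --c--> s4
s4 --c--> s3
s3 --b--> s6
s6 --c--> s2
s2 --a--> s5
s5 --c--> s6
s6 --c--> s2
s2 --c--> s4
s4 --a--> s5
s5 --b--> s4
s4 --b--> s2
End in state s2, which is an accepting state.

accepted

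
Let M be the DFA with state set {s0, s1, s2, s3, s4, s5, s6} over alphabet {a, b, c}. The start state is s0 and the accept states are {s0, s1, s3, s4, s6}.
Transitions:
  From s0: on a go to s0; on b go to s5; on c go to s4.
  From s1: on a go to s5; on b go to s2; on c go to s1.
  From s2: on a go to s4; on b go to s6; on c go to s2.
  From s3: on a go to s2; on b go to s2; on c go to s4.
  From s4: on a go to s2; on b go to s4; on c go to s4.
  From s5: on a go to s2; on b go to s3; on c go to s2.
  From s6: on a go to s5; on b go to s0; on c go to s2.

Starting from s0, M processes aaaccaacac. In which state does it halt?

s0 --a--> s0
s0 --a--> s0
s0 --a--> s0
s0 --c--> s4
s4 --c--> s4
s4 --a--> s2
s2 --a--> s4
s4 --c--> s4
s4 --a--> s2
s2 --c--> s2

s2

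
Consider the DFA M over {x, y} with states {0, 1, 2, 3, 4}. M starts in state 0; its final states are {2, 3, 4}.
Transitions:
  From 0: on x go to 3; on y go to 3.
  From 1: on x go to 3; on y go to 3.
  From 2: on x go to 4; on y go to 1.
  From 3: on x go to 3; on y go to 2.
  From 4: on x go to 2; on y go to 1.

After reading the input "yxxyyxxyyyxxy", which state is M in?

0 --y--> 3
3 --x--> 3
3 --x--> 3
3 --y--> 2
2 --y--> 1
1 --x--> 3
3 --x--> 3
3 --y--> 2
2 --y--> 1
1 --y--> 3
3 --x--> 3
3 --x--> 3
3 --y--> 2

2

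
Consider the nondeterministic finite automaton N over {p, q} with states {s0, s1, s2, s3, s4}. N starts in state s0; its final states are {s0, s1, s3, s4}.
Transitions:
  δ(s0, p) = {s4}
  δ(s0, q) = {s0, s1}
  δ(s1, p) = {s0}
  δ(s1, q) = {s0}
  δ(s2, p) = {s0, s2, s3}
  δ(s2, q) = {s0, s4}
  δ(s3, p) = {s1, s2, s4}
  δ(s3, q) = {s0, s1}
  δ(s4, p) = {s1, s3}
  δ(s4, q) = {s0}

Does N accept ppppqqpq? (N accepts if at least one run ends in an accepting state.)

Start: {s0}
read p: {s4}
read p: {s1, s3}
read p: {s0, s1, s2, s4}
read p: {s0, s1, s2, s3, s4}
read q: {s0, s1, s4}
read q: {s0, s1}
read p: {s0, s4}
read q: {s0, s1}
Reachable ∩ accepting = {s0, s1} — nonempty.

accepted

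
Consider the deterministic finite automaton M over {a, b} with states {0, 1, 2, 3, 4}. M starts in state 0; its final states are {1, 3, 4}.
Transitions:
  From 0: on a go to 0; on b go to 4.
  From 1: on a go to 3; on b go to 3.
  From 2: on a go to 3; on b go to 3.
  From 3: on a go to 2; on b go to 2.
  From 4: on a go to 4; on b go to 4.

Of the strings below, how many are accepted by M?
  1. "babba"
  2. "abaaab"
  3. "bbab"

"babba": accepted
"abaaab": accepted
"bbab": accepted

3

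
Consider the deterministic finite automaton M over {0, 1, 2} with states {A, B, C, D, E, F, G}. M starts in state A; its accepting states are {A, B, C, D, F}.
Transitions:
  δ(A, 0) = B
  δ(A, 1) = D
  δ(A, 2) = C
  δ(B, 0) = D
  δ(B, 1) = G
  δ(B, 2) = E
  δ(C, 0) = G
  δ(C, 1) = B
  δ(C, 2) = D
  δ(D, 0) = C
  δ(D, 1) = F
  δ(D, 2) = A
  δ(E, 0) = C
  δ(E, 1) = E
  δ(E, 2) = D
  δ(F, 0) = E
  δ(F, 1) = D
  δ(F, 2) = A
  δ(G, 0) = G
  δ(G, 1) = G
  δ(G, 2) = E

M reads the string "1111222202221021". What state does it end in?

A --1--> D
D --1--> F
F --1--> D
D --1--> F
F --2--> A
A --2--> C
C --2--> D
D --2--> A
A --0--> B
B --2--> E
E --2--> D
D --2--> A
A --1--> D
D --0--> C
C --2--> D
D --1--> F

F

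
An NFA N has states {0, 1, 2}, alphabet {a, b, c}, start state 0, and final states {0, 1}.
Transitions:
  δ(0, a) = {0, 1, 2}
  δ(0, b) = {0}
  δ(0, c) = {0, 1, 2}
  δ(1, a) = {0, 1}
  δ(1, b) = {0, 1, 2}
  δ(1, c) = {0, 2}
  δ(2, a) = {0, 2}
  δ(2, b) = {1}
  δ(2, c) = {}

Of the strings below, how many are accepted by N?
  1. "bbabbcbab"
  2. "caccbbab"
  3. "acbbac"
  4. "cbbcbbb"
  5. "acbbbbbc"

"bbabbcbab": accepted
"caccbbab": accepted
"acbbac": accepted
"cbbcbbb": accepted
"acbbbbbc": accepted

5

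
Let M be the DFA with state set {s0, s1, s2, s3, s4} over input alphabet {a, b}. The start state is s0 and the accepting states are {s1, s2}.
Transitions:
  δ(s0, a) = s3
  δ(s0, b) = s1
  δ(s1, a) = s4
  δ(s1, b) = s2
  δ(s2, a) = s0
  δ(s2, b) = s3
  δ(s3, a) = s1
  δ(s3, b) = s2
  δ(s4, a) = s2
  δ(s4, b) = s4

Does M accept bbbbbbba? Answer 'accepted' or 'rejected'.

s0 --b--> s1
s1 --b--> s2
s2 --b--> s3
s3 --b--> s2
s2 --b--> s3
s3 --b--> s2
s2 --b--> s3
s3 --a--> s1
End in state s1, which is an accepting state.

accepted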